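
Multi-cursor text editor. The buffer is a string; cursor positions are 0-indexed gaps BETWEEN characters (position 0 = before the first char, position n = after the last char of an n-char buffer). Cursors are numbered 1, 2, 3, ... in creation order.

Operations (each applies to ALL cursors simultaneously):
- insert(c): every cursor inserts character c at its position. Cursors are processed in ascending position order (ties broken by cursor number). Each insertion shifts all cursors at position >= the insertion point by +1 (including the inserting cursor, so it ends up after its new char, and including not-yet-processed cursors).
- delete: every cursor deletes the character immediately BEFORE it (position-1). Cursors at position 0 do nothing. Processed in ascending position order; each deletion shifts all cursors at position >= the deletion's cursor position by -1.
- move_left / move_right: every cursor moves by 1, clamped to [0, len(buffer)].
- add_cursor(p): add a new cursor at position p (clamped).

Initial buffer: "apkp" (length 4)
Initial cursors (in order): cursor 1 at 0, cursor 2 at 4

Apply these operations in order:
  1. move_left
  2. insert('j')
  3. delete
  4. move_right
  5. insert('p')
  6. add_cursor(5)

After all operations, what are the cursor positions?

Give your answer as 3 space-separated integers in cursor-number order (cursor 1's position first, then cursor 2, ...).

Answer: 2 6 5

Derivation:
After op 1 (move_left): buffer="apkp" (len 4), cursors c1@0 c2@3, authorship ....
After op 2 (insert('j')): buffer="japkjp" (len 6), cursors c1@1 c2@5, authorship 1...2.
After op 3 (delete): buffer="apkp" (len 4), cursors c1@0 c2@3, authorship ....
After op 4 (move_right): buffer="apkp" (len 4), cursors c1@1 c2@4, authorship ....
After op 5 (insert('p')): buffer="appkpp" (len 6), cursors c1@2 c2@6, authorship .1...2
After op 6 (add_cursor(5)): buffer="appkpp" (len 6), cursors c1@2 c3@5 c2@6, authorship .1...2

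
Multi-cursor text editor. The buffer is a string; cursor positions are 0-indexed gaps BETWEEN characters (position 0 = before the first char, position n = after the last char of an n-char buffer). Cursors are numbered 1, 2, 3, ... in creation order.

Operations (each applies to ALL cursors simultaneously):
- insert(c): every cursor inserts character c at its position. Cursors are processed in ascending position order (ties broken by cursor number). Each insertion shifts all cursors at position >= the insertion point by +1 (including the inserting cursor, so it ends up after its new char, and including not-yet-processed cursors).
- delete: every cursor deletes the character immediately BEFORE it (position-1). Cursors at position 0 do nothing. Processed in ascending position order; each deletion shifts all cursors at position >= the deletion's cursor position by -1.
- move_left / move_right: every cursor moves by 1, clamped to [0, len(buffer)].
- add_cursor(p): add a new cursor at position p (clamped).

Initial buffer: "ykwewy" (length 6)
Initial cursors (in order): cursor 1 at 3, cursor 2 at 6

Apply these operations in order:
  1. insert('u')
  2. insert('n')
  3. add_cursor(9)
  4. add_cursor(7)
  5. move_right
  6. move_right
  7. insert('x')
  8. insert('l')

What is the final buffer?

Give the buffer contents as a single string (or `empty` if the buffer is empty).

After op 1 (insert('u')): buffer="ykwuewyu" (len 8), cursors c1@4 c2@8, authorship ...1...2
After op 2 (insert('n')): buffer="ykwunewyun" (len 10), cursors c1@5 c2@10, authorship ...11...22
After op 3 (add_cursor(9)): buffer="ykwunewyun" (len 10), cursors c1@5 c3@9 c2@10, authorship ...11...22
After op 4 (add_cursor(7)): buffer="ykwunewyun" (len 10), cursors c1@5 c4@7 c3@9 c2@10, authorship ...11...22
After op 5 (move_right): buffer="ykwunewyun" (len 10), cursors c1@6 c4@8 c2@10 c3@10, authorship ...11...22
After op 6 (move_right): buffer="ykwunewyun" (len 10), cursors c1@7 c4@9 c2@10 c3@10, authorship ...11...22
After op 7 (insert('x')): buffer="ykwunewxyuxnxx" (len 14), cursors c1@8 c4@11 c2@14 c3@14, authorship ...11..1.24223
After op 8 (insert('l')): buffer="ykwunewxlyuxlnxxll" (len 18), cursors c1@9 c4@13 c2@18 c3@18, authorship ...11..11.24422323

Answer: ykwunewxlyuxlnxxll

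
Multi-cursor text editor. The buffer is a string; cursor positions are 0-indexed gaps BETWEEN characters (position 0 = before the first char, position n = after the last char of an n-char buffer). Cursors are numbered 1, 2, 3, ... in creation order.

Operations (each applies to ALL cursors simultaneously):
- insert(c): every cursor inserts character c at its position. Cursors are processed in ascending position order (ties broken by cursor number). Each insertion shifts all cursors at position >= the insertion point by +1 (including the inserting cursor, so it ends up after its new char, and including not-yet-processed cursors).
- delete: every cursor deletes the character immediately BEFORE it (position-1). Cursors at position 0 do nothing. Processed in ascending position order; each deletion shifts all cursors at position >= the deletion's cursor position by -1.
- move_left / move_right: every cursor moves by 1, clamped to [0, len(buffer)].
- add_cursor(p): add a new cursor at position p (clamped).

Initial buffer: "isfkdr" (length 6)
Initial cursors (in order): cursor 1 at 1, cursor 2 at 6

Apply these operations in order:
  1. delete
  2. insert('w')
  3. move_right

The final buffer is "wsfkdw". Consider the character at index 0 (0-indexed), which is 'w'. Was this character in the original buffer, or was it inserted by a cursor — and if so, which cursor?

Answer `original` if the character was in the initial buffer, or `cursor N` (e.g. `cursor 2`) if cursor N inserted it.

After op 1 (delete): buffer="sfkd" (len 4), cursors c1@0 c2@4, authorship ....
After op 2 (insert('w')): buffer="wsfkdw" (len 6), cursors c1@1 c2@6, authorship 1....2
After op 3 (move_right): buffer="wsfkdw" (len 6), cursors c1@2 c2@6, authorship 1....2
Authorship (.=original, N=cursor N): 1 . . . . 2
Index 0: author = 1

Answer: cursor 1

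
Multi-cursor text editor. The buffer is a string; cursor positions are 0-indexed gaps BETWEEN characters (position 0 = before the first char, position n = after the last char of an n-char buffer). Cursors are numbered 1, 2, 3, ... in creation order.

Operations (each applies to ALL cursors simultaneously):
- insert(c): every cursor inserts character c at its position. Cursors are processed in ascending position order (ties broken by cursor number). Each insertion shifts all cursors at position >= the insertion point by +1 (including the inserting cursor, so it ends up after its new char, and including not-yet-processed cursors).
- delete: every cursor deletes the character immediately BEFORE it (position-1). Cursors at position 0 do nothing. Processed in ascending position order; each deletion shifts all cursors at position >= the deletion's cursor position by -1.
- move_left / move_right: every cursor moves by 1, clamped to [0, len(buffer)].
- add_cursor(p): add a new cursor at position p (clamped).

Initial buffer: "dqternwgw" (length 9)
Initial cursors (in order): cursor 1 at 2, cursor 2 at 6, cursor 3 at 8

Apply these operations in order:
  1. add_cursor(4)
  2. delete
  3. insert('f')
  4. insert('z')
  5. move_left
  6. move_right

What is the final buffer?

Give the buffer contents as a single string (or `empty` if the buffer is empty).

After op 1 (add_cursor(4)): buffer="dqternwgw" (len 9), cursors c1@2 c4@4 c2@6 c3@8, authorship .........
After op 2 (delete): buffer="dtrww" (len 5), cursors c1@1 c4@2 c2@3 c3@4, authorship .....
After op 3 (insert('f')): buffer="dftfrfwfw" (len 9), cursors c1@2 c4@4 c2@6 c3@8, authorship .1.4.2.3.
After op 4 (insert('z')): buffer="dfztfzrfzwfzw" (len 13), cursors c1@3 c4@6 c2@9 c3@12, authorship .11.44.22.33.
After op 5 (move_left): buffer="dfztfzrfzwfzw" (len 13), cursors c1@2 c4@5 c2@8 c3@11, authorship .11.44.22.33.
After op 6 (move_right): buffer="dfztfzrfzwfzw" (len 13), cursors c1@3 c4@6 c2@9 c3@12, authorship .11.44.22.33.

Answer: dfztfzrfzwfzw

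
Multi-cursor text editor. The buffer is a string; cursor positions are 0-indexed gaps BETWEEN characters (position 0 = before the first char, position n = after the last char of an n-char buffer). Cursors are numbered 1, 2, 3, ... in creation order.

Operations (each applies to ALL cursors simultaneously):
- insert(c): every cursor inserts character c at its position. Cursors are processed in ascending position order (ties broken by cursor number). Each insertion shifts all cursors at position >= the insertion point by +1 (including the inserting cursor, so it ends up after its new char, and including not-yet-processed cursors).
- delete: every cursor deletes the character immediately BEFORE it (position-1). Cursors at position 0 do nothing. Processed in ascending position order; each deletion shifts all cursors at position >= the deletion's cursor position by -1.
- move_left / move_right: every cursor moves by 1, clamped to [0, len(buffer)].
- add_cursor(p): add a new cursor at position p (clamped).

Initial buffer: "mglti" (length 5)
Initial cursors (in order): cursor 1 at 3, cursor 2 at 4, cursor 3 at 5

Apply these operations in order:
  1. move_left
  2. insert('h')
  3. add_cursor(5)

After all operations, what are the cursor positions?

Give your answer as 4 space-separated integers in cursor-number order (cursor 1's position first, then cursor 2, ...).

After op 1 (move_left): buffer="mglti" (len 5), cursors c1@2 c2@3 c3@4, authorship .....
After op 2 (insert('h')): buffer="mghlhthi" (len 8), cursors c1@3 c2@5 c3@7, authorship ..1.2.3.
After op 3 (add_cursor(5)): buffer="mghlhthi" (len 8), cursors c1@3 c2@5 c4@5 c3@7, authorship ..1.2.3.

Answer: 3 5 7 5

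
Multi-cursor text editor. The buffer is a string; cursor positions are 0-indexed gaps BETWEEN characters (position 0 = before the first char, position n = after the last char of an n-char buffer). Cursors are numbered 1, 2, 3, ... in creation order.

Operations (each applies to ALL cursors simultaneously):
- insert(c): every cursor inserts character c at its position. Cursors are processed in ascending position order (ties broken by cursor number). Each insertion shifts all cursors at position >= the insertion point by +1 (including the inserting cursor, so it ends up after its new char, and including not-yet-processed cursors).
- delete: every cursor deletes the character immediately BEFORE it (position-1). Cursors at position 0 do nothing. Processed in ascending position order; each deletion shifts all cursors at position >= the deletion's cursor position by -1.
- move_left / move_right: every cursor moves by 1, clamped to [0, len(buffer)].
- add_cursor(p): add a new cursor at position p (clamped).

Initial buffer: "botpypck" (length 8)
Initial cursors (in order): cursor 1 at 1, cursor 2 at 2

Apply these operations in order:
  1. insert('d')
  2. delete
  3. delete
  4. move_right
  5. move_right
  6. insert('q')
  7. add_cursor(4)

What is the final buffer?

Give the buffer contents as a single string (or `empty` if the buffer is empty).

Answer: tpqqypck

Derivation:
After op 1 (insert('d')): buffer="bdodtpypck" (len 10), cursors c1@2 c2@4, authorship .1.2......
After op 2 (delete): buffer="botpypck" (len 8), cursors c1@1 c2@2, authorship ........
After op 3 (delete): buffer="tpypck" (len 6), cursors c1@0 c2@0, authorship ......
After op 4 (move_right): buffer="tpypck" (len 6), cursors c1@1 c2@1, authorship ......
After op 5 (move_right): buffer="tpypck" (len 6), cursors c1@2 c2@2, authorship ......
After op 6 (insert('q')): buffer="tpqqypck" (len 8), cursors c1@4 c2@4, authorship ..12....
After op 7 (add_cursor(4)): buffer="tpqqypck" (len 8), cursors c1@4 c2@4 c3@4, authorship ..12....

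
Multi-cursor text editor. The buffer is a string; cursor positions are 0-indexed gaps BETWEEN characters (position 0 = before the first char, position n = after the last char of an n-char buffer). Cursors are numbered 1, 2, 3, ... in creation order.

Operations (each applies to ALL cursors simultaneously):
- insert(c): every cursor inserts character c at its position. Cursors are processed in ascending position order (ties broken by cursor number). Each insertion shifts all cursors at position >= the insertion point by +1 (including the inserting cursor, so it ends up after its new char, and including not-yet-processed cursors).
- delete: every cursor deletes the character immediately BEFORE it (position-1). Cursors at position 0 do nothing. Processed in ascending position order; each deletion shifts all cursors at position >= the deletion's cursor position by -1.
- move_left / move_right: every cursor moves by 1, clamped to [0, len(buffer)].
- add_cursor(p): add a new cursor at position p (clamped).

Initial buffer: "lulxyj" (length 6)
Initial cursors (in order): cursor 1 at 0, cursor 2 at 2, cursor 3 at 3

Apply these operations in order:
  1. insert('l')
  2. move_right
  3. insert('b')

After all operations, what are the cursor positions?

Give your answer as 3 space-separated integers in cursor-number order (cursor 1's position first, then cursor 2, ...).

Answer: 3 7 10

Derivation:
After op 1 (insert('l')): buffer="llulllxyj" (len 9), cursors c1@1 c2@4 c3@6, authorship 1..2.3...
After op 2 (move_right): buffer="llulllxyj" (len 9), cursors c1@2 c2@5 c3@7, authorship 1..2.3...
After op 3 (insert('b')): buffer="llbullblxbyj" (len 12), cursors c1@3 c2@7 c3@10, authorship 1.1.2.23.3..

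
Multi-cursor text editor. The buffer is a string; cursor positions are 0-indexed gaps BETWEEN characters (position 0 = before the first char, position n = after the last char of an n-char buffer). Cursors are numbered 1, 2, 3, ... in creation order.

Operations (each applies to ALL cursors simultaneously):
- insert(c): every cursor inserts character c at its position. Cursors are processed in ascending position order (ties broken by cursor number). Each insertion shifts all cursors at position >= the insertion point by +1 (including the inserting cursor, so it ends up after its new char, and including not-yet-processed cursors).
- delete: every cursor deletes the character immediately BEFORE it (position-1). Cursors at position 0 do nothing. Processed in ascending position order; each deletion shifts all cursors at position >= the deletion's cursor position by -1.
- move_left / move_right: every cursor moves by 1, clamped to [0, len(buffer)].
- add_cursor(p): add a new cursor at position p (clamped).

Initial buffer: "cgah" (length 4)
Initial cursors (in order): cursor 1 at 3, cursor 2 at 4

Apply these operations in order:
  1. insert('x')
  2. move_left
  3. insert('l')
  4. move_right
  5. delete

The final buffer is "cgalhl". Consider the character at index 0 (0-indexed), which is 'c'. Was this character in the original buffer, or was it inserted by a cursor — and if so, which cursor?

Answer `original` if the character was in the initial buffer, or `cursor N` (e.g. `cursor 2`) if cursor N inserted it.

After op 1 (insert('x')): buffer="cgaxhx" (len 6), cursors c1@4 c2@6, authorship ...1.2
After op 2 (move_left): buffer="cgaxhx" (len 6), cursors c1@3 c2@5, authorship ...1.2
After op 3 (insert('l')): buffer="cgalxhlx" (len 8), cursors c1@4 c2@7, authorship ...11.22
After op 4 (move_right): buffer="cgalxhlx" (len 8), cursors c1@5 c2@8, authorship ...11.22
After op 5 (delete): buffer="cgalhl" (len 6), cursors c1@4 c2@6, authorship ...1.2
Authorship (.=original, N=cursor N): . . . 1 . 2
Index 0: author = original

Answer: original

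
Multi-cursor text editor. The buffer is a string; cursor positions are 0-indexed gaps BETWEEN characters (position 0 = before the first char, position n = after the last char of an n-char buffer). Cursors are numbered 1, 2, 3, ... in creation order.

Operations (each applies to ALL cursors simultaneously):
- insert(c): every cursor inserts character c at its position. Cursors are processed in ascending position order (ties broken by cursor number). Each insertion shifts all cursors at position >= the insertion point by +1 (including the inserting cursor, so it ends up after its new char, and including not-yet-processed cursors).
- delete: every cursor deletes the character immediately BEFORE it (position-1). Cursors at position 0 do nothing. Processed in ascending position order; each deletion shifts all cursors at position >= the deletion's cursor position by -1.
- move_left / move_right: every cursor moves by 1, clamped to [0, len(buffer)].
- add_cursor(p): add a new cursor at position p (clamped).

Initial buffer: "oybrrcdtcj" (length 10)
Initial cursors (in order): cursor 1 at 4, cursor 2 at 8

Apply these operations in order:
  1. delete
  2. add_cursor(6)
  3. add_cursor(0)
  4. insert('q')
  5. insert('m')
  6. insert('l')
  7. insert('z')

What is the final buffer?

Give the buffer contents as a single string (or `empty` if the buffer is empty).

Answer: qmlzoybqmlzrcdqqmmllzzcj

Derivation:
After op 1 (delete): buffer="oybrcdcj" (len 8), cursors c1@3 c2@6, authorship ........
After op 2 (add_cursor(6)): buffer="oybrcdcj" (len 8), cursors c1@3 c2@6 c3@6, authorship ........
After op 3 (add_cursor(0)): buffer="oybrcdcj" (len 8), cursors c4@0 c1@3 c2@6 c3@6, authorship ........
After op 4 (insert('q')): buffer="qoybqrcdqqcj" (len 12), cursors c4@1 c1@5 c2@10 c3@10, authorship 4...1...23..
After op 5 (insert('m')): buffer="qmoybqmrcdqqmmcj" (len 16), cursors c4@2 c1@7 c2@14 c3@14, authorship 44...11...2323..
After op 6 (insert('l')): buffer="qmloybqmlrcdqqmmllcj" (len 20), cursors c4@3 c1@9 c2@18 c3@18, authorship 444...111...232323..
After op 7 (insert('z')): buffer="qmlzoybqmlzrcdqqmmllzzcj" (len 24), cursors c4@4 c1@11 c2@22 c3@22, authorship 4444...1111...23232323..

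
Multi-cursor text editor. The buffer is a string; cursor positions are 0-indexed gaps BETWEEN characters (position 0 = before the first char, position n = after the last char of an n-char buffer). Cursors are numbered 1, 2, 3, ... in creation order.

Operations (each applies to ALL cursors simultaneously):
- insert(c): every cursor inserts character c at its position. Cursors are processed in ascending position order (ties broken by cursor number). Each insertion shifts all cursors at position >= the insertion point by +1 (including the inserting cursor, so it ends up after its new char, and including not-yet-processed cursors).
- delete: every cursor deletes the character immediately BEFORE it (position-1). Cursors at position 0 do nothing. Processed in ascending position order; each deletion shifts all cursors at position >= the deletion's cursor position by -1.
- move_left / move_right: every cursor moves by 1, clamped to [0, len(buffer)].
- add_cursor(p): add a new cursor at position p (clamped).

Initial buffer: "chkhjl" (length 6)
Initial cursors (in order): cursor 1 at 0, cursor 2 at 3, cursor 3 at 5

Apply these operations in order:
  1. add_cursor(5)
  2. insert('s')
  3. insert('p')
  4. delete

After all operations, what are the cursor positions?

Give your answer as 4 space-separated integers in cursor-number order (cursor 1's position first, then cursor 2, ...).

Answer: 1 5 9 9

Derivation:
After op 1 (add_cursor(5)): buffer="chkhjl" (len 6), cursors c1@0 c2@3 c3@5 c4@5, authorship ......
After op 2 (insert('s')): buffer="schkshjssl" (len 10), cursors c1@1 c2@5 c3@9 c4@9, authorship 1...2..34.
After op 3 (insert('p')): buffer="spchksphjssppl" (len 14), cursors c1@2 c2@7 c3@13 c4@13, authorship 11...22..3434.
After op 4 (delete): buffer="schkshjssl" (len 10), cursors c1@1 c2@5 c3@9 c4@9, authorship 1...2..34.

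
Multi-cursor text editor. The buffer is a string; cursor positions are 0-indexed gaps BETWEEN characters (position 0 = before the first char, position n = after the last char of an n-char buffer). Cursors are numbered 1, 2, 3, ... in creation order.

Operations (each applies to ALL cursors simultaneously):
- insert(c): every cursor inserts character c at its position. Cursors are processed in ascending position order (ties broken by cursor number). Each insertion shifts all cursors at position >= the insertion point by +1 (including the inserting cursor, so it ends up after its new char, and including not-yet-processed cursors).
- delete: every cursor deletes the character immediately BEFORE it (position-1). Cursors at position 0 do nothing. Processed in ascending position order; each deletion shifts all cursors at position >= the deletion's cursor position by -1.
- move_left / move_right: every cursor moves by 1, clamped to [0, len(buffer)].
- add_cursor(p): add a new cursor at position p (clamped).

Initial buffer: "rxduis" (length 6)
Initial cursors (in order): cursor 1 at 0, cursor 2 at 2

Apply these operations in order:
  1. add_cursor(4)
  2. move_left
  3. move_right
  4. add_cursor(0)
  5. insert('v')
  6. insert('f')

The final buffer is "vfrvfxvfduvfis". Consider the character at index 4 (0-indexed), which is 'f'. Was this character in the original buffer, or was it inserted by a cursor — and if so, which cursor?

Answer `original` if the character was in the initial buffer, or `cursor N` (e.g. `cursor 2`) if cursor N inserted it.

Answer: cursor 1

Derivation:
After op 1 (add_cursor(4)): buffer="rxduis" (len 6), cursors c1@0 c2@2 c3@4, authorship ......
After op 2 (move_left): buffer="rxduis" (len 6), cursors c1@0 c2@1 c3@3, authorship ......
After op 3 (move_right): buffer="rxduis" (len 6), cursors c1@1 c2@2 c3@4, authorship ......
After op 4 (add_cursor(0)): buffer="rxduis" (len 6), cursors c4@0 c1@1 c2@2 c3@4, authorship ......
After op 5 (insert('v')): buffer="vrvxvduvis" (len 10), cursors c4@1 c1@3 c2@5 c3@8, authorship 4.1.2..3..
After op 6 (insert('f')): buffer="vfrvfxvfduvfis" (len 14), cursors c4@2 c1@5 c2@8 c3@12, authorship 44.11.22..33..
Authorship (.=original, N=cursor N): 4 4 . 1 1 . 2 2 . . 3 3 . .
Index 4: author = 1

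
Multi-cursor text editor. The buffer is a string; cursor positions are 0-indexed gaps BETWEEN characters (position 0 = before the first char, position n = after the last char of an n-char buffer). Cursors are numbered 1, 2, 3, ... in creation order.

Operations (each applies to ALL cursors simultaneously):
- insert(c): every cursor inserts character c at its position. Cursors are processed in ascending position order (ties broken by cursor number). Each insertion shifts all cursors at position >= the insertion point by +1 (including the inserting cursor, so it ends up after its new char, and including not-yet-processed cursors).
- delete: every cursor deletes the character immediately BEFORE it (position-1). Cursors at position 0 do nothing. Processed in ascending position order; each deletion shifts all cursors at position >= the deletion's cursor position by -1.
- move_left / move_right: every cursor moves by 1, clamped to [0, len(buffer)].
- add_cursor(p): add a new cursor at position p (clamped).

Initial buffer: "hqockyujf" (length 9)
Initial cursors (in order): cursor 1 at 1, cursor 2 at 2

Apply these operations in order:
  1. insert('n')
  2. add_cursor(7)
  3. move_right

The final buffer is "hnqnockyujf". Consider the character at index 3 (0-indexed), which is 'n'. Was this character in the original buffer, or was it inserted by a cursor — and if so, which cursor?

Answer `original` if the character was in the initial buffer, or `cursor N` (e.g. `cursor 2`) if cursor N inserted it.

Answer: cursor 2

Derivation:
After op 1 (insert('n')): buffer="hnqnockyujf" (len 11), cursors c1@2 c2@4, authorship .1.2.......
After op 2 (add_cursor(7)): buffer="hnqnockyujf" (len 11), cursors c1@2 c2@4 c3@7, authorship .1.2.......
After op 3 (move_right): buffer="hnqnockyujf" (len 11), cursors c1@3 c2@5 c3@8, authorship .1.2.......
Authorship (.=original, N=cursor N): . 1 . 2 . . . . . . .
Index 3: author = 2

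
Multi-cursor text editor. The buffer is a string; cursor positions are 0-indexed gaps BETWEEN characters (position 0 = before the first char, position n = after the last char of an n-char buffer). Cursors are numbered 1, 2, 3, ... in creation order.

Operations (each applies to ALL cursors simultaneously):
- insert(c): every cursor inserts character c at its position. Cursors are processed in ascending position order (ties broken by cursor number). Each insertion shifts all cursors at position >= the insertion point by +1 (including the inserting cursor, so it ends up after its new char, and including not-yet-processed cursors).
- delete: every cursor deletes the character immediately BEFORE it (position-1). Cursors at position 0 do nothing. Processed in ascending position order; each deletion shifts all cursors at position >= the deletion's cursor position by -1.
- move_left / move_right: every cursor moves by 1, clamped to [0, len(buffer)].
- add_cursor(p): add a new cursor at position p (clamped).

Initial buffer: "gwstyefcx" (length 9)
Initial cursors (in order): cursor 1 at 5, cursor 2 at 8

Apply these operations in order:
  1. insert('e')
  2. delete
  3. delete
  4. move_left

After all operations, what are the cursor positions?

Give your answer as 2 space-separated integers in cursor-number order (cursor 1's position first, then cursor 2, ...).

After op 1 (insert('e')): buffer="gwstyeefcex" (len 11), cursors c1@6 c2@10, authorship .....1...2.
After op 2 (delete): buffer="gwstyefcx" (len 9), cursors c1@5 c2@8, authorship .........
After op 3 (delete): buffer="gwstefx" (len 7), cursors c1@4 c2@6, authorship .......
After op 4 (move_left): buffer="gwstefx" (len 7), cursors c1@3 c2@5, authorship .......

Answer: 3 5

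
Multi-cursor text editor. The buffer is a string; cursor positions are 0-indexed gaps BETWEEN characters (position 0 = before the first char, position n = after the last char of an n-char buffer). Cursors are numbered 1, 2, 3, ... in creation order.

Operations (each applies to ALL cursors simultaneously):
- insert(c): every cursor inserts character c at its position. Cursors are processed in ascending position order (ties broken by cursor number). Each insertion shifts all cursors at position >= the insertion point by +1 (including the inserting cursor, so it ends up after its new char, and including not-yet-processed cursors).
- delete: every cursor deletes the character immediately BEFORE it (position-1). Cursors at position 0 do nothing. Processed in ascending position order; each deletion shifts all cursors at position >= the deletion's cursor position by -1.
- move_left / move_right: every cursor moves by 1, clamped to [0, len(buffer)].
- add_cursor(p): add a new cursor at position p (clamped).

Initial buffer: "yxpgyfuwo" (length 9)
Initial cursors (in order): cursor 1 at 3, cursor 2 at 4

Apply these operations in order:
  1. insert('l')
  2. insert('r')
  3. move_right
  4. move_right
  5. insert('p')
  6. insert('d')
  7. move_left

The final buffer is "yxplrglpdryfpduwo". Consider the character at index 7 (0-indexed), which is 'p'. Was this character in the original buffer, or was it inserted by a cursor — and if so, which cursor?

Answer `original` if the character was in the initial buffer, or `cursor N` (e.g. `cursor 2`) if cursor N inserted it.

Answer: cursor 1

Derivation:
After op 1 (insert('l')): buffer="yxplglyfuwo" (len 11), cursors c1@4 c2@6, authorship ...1.2.....
After op 2 (insert('r')): buffer="yxplrglryfuwo" (len 13), cursors c1@5 c2@8, authorship ...11.22.....
After op 3 (move_right): buffer="yxplrglryfuwo" (len 13), cursors c1@6 c2@9, authorship ...11.22.....
After op 4 (move_right): buffer="yxplrglryfuwo" (len 13), cursors c1@7 c2@10, authorship ...11.22.....
After op 5 (insert('p')): buffer="yxplrglpryfpuwo" (len 15), cursors c1@8 c2@12, authorship ...11.212..2...
After op 6 (insert('d')): buffer="yxplrglpdryfpduwo" (len 17), cursors c1@9 c2@14, authorship ...11.2112..22...
After op 7 (move_left): buffer="yxplrglpdryfpduwo" (len 17), cursors c1@8 c2@13, authorship ...11.2112..22...
Authorship (.=original, N=cursor N): . . . 1 1 . 2 1 1 2 . . 2 2 . . .
Index 7: author = 1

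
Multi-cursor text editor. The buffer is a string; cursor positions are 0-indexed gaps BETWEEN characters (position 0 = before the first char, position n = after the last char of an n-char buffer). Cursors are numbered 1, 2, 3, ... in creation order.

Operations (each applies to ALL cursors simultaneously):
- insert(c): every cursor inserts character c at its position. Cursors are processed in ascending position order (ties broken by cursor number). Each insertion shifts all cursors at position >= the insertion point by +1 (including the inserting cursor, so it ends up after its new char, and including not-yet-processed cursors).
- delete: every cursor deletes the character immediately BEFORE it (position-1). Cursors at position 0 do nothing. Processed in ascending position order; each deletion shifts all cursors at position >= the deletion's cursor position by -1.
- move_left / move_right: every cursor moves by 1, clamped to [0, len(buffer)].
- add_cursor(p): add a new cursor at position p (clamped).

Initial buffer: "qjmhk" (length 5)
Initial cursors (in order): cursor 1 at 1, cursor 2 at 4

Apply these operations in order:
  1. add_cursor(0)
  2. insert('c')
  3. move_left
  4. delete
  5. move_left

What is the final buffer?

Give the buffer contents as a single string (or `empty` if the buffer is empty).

After op 1 (add_cursor(0)): buffer="qjmhk" (len 5), cursors c3@0 c1@1 c2@4, authorship .....
After op 2 (insert('c')): buffer="cqcjmhck" (len 8), cursors c3@1 c1@3 c2@7, authorship 3.1...2.
After op 3 (move_left): buffer="cqcjmhck" (len 8), cursors c3@0 c1@2 c2@6, authorship 3.1...2.
After op 4 (delete): buffer="ccjmck" (len 6), cursors c3@0 c1@1 c2@4, authorship 31..2.
After op 5 (move_left): buffer="ccjmck" (len 6), cursors c1@0 c3@0 c2@3, authorship 31..2.

Answer: ccjmck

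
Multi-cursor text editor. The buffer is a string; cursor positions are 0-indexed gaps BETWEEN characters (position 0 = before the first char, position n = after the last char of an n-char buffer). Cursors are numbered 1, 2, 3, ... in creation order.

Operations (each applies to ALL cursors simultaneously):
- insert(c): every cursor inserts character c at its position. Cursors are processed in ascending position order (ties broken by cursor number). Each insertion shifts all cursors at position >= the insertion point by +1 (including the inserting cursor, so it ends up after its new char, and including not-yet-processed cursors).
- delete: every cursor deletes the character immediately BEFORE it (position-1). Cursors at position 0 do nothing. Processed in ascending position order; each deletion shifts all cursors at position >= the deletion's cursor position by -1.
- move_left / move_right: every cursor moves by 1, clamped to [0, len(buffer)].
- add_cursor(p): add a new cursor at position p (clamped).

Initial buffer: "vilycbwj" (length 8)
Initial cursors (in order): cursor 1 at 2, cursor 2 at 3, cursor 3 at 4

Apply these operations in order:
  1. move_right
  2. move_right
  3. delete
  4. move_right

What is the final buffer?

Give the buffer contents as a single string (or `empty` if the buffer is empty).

Answer: vilwj

Derivation:
After op 1 (move_right): buffer="vilycbwj" (len 8), cursors c1@3 c2@4 c3@5, authorship ........
After op 2 (move_right): buffer="vilycbwj" (len 8), cursors c1@4 c2@5 c3@6, authorship ........
After op 3 (delete): buffer="vilwj" (len 5), cursors c1@3 c2@3 c3@3, authorship .....
After op 4 (move_right): buffer="vilwj" (len 5), cursors c1@4 c2@4 c3@4, authorship .....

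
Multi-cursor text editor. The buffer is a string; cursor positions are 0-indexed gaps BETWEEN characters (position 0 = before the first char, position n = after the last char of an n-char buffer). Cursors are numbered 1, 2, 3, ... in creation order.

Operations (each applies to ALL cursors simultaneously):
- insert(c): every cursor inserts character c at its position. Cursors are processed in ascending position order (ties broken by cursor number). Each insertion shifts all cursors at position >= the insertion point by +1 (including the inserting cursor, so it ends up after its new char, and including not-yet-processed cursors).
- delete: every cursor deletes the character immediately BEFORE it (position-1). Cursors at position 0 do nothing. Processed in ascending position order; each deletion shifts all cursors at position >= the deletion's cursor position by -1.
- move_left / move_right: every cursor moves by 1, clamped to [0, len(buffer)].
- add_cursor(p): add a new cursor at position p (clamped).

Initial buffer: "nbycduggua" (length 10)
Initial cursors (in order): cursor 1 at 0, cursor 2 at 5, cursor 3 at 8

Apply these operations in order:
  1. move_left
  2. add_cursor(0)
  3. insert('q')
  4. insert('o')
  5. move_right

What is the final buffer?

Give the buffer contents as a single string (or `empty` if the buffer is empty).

After op 1 (move_left): buffer="nbycduggua" (len 10), cursors c1@0 c2@4 c3@7, authorship ..........
After op 2 (add_cursor(0)): buffer="nbycduggua" (len 10), cursors c1@0 c4@0 c2@4 c3@7, authorship ..........
After op 3 (insert('q')): buffer="qqnbycqdugqgua" (len 14), cursors c1@2 c4@2 c2@7 c3@11, authorship 14....2...3...
After op 4 (insert('o')): buffer="qqoonbycqodugqogua" (len 18), cursors c1@4 c4@4 c2@10 c3@15, authorship 1414....22...33...
After op 5 (move_right): buffer="qqoonbycqodugqogua" (len 18), cursors c1@5 c4@5 c2@11 c3@16, authorship 1414....22...33...

Answer: qqoonbycqodugqogua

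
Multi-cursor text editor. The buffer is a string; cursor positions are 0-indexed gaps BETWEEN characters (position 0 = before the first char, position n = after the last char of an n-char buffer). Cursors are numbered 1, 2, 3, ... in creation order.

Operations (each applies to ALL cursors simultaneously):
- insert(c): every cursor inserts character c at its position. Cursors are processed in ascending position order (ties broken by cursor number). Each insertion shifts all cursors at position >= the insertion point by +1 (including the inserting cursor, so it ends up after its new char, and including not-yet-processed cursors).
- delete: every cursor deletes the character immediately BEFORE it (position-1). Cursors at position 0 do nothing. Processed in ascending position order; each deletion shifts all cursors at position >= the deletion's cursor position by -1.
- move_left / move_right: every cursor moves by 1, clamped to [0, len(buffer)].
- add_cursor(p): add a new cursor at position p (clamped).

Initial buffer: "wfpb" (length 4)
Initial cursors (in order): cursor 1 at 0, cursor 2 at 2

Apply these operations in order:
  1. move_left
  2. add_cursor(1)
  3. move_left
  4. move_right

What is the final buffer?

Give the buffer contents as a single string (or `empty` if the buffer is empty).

After op 1 (move_left): buffer="wfpb" (len 4), cursors c1@0 c2@1, authorship ....
After op 2 (add_cursor(1)): buffer="wfpb" (len 4), cursors c1@0 c2@1 c3@1, authorship ....
After op 3 (move_left): buffer="wfpb" (len 4), cursors c1@0 c2@0 c3@0, authorship ....
After op 4 (move_right): buffer="wfpb" (len 4), cursors c1@1 c2@1 c3@1, authorship ....

Answer: wfpb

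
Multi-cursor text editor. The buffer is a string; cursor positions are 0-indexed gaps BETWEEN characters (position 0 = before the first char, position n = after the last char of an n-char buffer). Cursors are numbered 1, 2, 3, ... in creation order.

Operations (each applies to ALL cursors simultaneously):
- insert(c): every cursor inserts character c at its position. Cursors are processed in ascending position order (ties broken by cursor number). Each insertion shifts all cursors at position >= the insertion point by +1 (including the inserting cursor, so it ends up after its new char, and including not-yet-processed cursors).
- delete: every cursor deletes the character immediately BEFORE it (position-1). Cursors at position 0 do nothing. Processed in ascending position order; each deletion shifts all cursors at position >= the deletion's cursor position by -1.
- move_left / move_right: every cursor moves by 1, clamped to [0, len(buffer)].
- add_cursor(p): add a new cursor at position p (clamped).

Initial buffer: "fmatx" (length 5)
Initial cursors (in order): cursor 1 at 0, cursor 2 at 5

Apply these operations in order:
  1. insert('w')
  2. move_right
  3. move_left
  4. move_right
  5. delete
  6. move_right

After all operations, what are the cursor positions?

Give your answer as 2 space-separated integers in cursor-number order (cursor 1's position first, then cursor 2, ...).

Answer: 2 5

Derivation:
After op 1 (insert('w')): buffer="wfmatxw" (len 7), cursors c1@1 c2@7, authorship 1.....2
After op 2 (move_right): buffer="wfmatxw" (len 7), cursors c1@2 c2@7, authorship 1.....2
After op 3 (move_left): buffer="wfmatxw" (len 7), cursors c1@1 c2@6, authorship 1.....2
After op 4 (move_right): buffer="wfmatxw" (len 7), cursors c1@2 c2@7, authorship 1.....2
After op 5 (delete): buffer="wmatx" (len 5), cursors c1@1 c2@5, authorship 1....
After op 6 (move_right): buffer="wmatx" (len 5), cursors c1@2 c2@5, authorship 1....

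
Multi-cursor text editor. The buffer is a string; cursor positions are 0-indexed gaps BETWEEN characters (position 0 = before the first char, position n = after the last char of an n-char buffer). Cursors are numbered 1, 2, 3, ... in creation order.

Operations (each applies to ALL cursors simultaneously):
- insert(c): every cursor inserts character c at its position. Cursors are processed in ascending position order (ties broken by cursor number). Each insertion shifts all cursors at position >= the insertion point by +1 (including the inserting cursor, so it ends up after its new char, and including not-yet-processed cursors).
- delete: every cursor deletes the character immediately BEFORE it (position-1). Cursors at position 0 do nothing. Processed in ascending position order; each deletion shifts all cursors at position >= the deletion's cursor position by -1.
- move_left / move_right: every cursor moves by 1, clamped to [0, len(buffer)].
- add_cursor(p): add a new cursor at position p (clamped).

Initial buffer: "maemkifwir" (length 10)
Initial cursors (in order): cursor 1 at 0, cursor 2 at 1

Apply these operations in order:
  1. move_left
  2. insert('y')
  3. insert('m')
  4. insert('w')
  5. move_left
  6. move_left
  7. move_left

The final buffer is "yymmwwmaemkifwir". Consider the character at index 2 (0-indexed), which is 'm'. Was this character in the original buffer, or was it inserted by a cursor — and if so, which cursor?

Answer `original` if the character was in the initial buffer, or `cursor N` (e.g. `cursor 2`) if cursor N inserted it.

After op 1 (move_left): buffer="maemkifwir" (len 10), cursors c1@0 c2@0, authorship ..........
After op 2 (insert('y')): buffer="yymaemkifwir" (len 12), cursors c1@2 c2@2, authorship 12..........
After op 3 (insert('m')): buffer="yymmmaemkifwir" (len 14), cursors c1@4 c2@4, authorship 1212..........
After op 4 (insert('w')): buffer="yymmwwmaemkifwir" (len 16), cursors c1@6 c2@6, authorship 121212..........
After op 5 (move_left): buffer="yymmwwmaemkifwir" (len 16), cursors c1@5 c2@5, authorship 121212..........
After op 6 (move_left): buffer="yymmwwmaemkifwir" (len 16), cursors c1@4 c2@4, authorship 121212..........
After op 7 (move_left): buffer="yymmwwmaemkifwir" (len 16), cursors c1@3 c2@3, authorship 121212..........
Authorship (.=original, N=cursor N): 1 2 1 2 1 2 . . . . . . . . . .
Index 2: author = 1

Answer: cursor 1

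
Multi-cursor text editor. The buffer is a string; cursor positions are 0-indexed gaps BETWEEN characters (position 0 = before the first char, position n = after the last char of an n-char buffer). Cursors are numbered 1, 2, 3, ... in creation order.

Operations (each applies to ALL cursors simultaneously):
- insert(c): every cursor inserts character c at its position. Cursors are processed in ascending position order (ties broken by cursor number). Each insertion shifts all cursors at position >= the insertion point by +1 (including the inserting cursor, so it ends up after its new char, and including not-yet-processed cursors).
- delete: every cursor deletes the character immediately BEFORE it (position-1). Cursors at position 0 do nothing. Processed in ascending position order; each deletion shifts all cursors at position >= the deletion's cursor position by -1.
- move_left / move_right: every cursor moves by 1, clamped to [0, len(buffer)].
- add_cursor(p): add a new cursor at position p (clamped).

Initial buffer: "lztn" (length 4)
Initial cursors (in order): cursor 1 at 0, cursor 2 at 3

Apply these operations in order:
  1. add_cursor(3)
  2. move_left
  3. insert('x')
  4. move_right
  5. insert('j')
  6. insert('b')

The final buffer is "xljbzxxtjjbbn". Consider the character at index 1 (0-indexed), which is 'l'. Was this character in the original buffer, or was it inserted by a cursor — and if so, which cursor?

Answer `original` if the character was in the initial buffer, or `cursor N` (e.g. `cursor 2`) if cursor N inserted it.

Answer: original

Derivation:
After op 1 (add_cursor(3)): buffer="lztn" (len 4), cursors c1@0 c2@3 c3@3, authorship ....
After op 2 (move_left): buffer="lztn" (len 4), cursors c1@0 c2@2 c3@2, authorship ....
After op 3 (insert('x')): buffer="xlzxxtn" (len 7), cursors c1@1 c2@5 c3@5, authorship 1..23..
After op 4 (move_right): buffer="xlzxxtn" (len 7), cursors c1@2 c2@6 c3@6, authorship 1..23..
After op 5 (insert('j')): buffer="xljzxxtjjn" (len 10), cursors c1@3 c2@9 c3@9, authorship 1.1.23.23.
After op 6 (insert('b')): buffer="xljbzxxtjjbbn" (len 13), cursors c1@4 c2@12 c3@12, authorship 1.11.23.2323.
Authorship (.=original, N=cursor N): 1 . 1 1 . 2 3 . 2 3 2 3 .
Index 1: author = original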